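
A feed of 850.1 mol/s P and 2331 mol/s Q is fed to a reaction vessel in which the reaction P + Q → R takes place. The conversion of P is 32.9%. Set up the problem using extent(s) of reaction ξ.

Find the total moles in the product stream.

P reacted = 0.329 × 850.1 = 279.7 mol/s; ν_P = −1, so ξ = 279.7/1 = 279.7 mol/s.
Outlet amounts (n = n₀ + ν ξ):
  P: 850.1 − 1(279.7) = 570.4
  Q: 2331 − 1(279.7) = 2051
  R: 0 + 1(279.7) = 279.7
Total out = 570.4 + 2051 + 279.7 = 2901 mol/s.

2900 mol/s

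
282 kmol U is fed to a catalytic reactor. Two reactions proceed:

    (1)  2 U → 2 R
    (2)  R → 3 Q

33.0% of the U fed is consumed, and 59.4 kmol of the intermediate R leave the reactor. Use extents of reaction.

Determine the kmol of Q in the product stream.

Conversion of U: U consumed = 2ξ₁ = 0.33 × 282 → ξ₁ = 46.53 kmol.
R balance: n_R = 0 + 2ξ₁ − 1ξ₂ = 59.4 → ξ₂ = (2·46.53 − 59.4)/1 = 33.66 kmol.
Outlet amounts (n = n₀ + Σ ν·ξ):
  U: 282 − 2(46.53) = 188.9
  R: 0 + 2(46.53) − 1(33.66) = 59.4
  Q: 0 + 3(33.66) = 101

101 kmol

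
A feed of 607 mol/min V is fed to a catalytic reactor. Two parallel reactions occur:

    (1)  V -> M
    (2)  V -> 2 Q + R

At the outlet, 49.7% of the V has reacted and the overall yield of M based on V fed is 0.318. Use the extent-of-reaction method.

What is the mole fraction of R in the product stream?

0.132

Yield of M: 1ξ₁ / 607 = 0.318 → ξ₁ = 193 mol/min.
Conversion of V: 1ξ₁ + 1ξ₂ = 0.497 × 607 = 301.7 → ξ₂ = 108.7 mol/min.
Outlet amounts (n = n₀ + Σ ν·ξ):
  V: 607 − 1(193) − 1(108.7) = 305.3
  M: 0 + 1(193) = 193
  Q: 0 + 2(108.7) = 217.3
  R: 0 + 1(108.7) = 108.7
Total out = 824.3 mol/min; y_R = 108.7 / 824.3 = 0.1318.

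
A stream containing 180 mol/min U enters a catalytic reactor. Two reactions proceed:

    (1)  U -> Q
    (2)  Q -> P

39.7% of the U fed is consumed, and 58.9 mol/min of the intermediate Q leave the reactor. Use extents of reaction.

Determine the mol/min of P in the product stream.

12.6 mol/min

Conversion of U: U consumed = 1ξ₁ = 0.397 × 180 → ξ₁ = 71.46 mol/min.
Q balance: n_Q = 0 + 1ξ₁ − 1ξ₂ = 58.9 → ξ₂ = (1·71.46 − 58.9)/1 = 12.56 mol/min.
Outlet amounts (n = n₀ + Σ ν·ξ):
  U: 180 − 1(71.46) = 108.5
  Q: 0 + 1(71.46) − 1(12.56) = 58.9
  P: 0 + 1(12.56) = 12.56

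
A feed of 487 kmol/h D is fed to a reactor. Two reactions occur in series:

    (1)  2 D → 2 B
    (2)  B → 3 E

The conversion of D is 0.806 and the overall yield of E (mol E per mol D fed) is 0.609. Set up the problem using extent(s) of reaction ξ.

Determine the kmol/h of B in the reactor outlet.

294 kmol/h

Conversion of D: D consumed = 2ξ₁ = 0.806 × 487 → ξ₁ = 196.3 kmol/h.
Yield of E: 3ξ₂ / 487 = 0.609 → ξ₂ = 98.86 kmol/h.
Outlet amounts (n = n₀ + Σ ν·ξ):
  D: 487 − 2(196.3) = 94.48
  B: 0 + 2(196.3) − 1(98.86) = 293.7
  E: 0 + 3(98.86) = 296.6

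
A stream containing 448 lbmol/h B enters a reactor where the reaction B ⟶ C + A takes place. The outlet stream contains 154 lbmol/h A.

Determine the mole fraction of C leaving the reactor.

For A: n = n₀ + 1ξ → 154 = 0 + 1ξ, giving ξ = 154 lbmol/h.
Outlet amounts (n = n₀ + ν ξ):
  B: 448 − 1(154) = 294
  C: 0 + 1(154) = 154
  A: 0 + 1(154) = 154
Total out = 602 lbmol/h; y_C = 154 / 602 = 0.2558.

0.256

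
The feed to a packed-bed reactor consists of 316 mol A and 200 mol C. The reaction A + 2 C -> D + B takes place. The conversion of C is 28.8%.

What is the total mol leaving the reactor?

C reacted = 0.288 × 200 = 57.6 mol; ν_C = −2, so ξ = 57.6/2 = 28.8 mol.
Outlet amounts (n = n₀ + ν ξ):
  A: 316 − 1(28.8) = 287.2
  C: 200 − 2(28.8) = 142.4
  D: 0 + 1(28.8) = 28.8
  B: 0 + 1(28.8) = 28.8
Total out = 287.2 + 142.4 + 28.8 + 28.8 = 487.2 mol.

487 mol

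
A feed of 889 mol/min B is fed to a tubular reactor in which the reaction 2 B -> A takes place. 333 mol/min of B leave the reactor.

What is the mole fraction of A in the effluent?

0.455

For B: n = n₀ − 2ξ → 333 = 889 − 2ξ, giving ξ = 278 mol/min.
Outlet amounts (n = n₀ + ν ξ):
  B: 889 − 2(278) = 333
  A: 0 + 1(278) = 278
Total out = 611 mol/min; y_A = 278 / 611 = 0.455.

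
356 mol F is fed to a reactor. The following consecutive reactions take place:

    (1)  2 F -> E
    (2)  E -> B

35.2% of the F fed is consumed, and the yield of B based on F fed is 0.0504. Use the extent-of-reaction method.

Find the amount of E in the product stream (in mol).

Conversion of F: F consumed = 2ξ₁ = 0.352 × 356 → ξ₁ = 62.66 mol.
Yield of B: 1ξ₂ / 356 = 0.0504 → ξ₂ = 17.94 mol.
Outlet amounts (n = n₀ + Σ ν·ξ):
  F: 356 − 2(62.66) = 230.7
  E: 0 + 1(62.66) − 1(17.94) = 44.71
  B: 0 + 1(17.94) = 17.94

44.7 mol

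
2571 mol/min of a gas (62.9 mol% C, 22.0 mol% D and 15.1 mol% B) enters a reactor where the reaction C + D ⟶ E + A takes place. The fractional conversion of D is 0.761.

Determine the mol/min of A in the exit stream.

D reacted = 0.761 × 565.6 = 430.4 mol/min; ν_D = −1, so ξ = 430.4/1 = 430.4 mol/min.
Outlet amounts (n = n₀ + ν ξ):
  C: 1617 − 1(430.4) = 1187
  D: 565.6 − 1(430.4) = 135.2
  E: 0 + 1(430.4) = 430.4
  A: 0 + 1(430.4) = 430.4
  B: 388.2 (inert)

430 mol/min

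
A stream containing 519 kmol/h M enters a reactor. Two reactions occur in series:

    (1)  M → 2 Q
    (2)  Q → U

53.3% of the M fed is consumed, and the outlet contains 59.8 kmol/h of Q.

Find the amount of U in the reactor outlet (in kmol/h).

493 kmol/h

Conversion of M: M consumed = 1ξ₁ = 0.533 × 519 → ξ₁ = 276.6 kmol/h.
Q balance: n_Q = 0 + 2ξ₁ − 1ξ₂ = 59.8 → ξ₂ = (2·276.6 − 59.8)/1 = 493.5 kmol/h.
Outlet amounts (n = n₀ + Σ ν·ξ):
  M: 519 − 1(276.6) = 242.4
  Q: 0 + 2(276.6) − 1(493.5) = 59.8
  U: 0 + 1(493.5) = 493.5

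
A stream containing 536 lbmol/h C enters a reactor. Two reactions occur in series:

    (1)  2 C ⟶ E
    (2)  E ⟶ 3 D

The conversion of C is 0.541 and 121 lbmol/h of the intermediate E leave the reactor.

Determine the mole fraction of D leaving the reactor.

0.164

Conversion of C: C consumed = 2ξ₁ = 0.541 × 536 → ξ₁ = 145 lbmol/h.
E balance: n_E = 0 + 1ξ₁ − 1ξ₂ = 121 → ξ₂ = (1·145 − 121)/1 = 23.99 lbmol/h.
Outlet amounts (n = n₀ + Σ ν·ξ):
  C: 536 − 2(145) = 246
  E: 0 + 1(145) − 1(23.99) = 121
  D: 0 + 3(23.99) = 71.96
Total out = 439 lbmol/h; y_D = 71.96 / 439 = 0.1639.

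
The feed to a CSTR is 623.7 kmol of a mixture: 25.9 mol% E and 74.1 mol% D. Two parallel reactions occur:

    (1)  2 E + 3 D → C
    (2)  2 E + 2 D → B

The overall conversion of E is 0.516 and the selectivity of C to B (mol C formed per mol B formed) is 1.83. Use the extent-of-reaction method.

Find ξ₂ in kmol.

ξ₂ = 14.7 kmol

Conversion of E: E consumed = 0.516 × 161.5 = 83.35 kmol = 2ξ₁ + 2ξ₂.
Selectivity: 1ξ₁ / (1ξ₂) = 1.83 → ξ₁ = 1.83 ξ₂.
Substitute: (2·1.83 + 2) ξ₂ = 83.35 → ξ₂ = 14.73 kmol, ξ₁ = 26.95 kmol.
Outlet amounts (n = n₀ + Σ ν·ξ):
  E: 161.5 − 2(26.95) − 2(14.73) = 78.18
  D: 462.2 − 3(26.95) − 2(14.73) = 351.9
  C: 0 + 1(26.95) = 26.95
  B: 0 + 1(14.73) = 14.73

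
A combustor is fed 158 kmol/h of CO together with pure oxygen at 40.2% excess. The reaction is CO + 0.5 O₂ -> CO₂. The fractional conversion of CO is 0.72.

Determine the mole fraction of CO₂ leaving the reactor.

0.537

Stoichiometric O₂ = 0.5 × 158 = 79 kmol/h; O₂ fed = 79 × 1.402 = 110.8 kmol/h.
Fuel reacted = 0.72 × 158 → ξ = 113.8 kmol/h.
Outlet (n = n₀ + ν ξ):
  CO: 158 − 1(113.8) = 44.24
  O₂: 110.8 − 0.5(113.8) = 53.88
  CO₂: 0 + 1(113.8) = 113.8
Total out = 211.9 kmol/h; y_CO₂ = 113.8 / 211.9 = 0.5369.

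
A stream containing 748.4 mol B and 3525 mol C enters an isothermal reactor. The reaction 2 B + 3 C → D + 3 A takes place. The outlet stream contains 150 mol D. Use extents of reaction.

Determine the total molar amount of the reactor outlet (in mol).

For D: n = n₀ + 1ξ → 150 = 0 + 1ξ, giving ξ = 150 mol.
Outlet amounts (n = n₀ + ν ξ):
  B: 748.4 − 2(150) = 448.4
  C: 3525 − 3(150) = 3075
  D: 0 + 1(150) = 150
  A: 0 + 3(150) = 450
Total out = 448.4 + 3075 + 150 + 450 = 4123 mol.

4120 mol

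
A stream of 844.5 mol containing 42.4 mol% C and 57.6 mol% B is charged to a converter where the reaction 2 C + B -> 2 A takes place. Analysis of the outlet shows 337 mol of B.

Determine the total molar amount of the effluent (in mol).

695 mol

For B: n = n₀ − 1ξ → 337 = 486.4 − 1ξ, giving ξ = 149.4 mol.
Outlet amounts (n = n₀ + ν ξ):
  C: 358.1 − 2(149.4) = 59.2
  B: 486.4 − 1(149.4) = 337
  A: 0 + 2(149.4) = 298.9
Total out = 59.2 + 337 + 298.9 = 695.1 mol.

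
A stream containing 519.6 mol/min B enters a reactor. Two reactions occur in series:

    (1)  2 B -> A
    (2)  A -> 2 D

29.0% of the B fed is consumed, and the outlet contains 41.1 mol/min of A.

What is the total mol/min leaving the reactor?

Conversion of B: B consumed = 2ξ₁ = 0.29 × 519.6 → ξ₁ = 75.34 mol/min.
A balance: n_A = 0 + 1ξ₁ − 1ξ₂ = 41.1 → ξ₂ = (1·75.34 − 41.1)/1 = 34.24 mol/min.
Outlet amounts (n = n₀ + Σ ν·ξ):
  B: 519.6 − 2(75.34) = 368.9
  A: 0 + 1(75.34) − 1(34.24) = 41.1
  D: 0 + 2(34.24) = 68.48
Total out = 368.9 + 41.1 + 68.48 = 478.5 mol/min.

479 mol/min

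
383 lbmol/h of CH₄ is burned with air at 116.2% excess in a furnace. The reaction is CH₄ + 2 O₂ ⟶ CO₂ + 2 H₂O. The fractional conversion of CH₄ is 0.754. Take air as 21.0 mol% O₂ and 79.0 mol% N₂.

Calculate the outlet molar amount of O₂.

Stoichiometric O₂ = 2 × 383 = 766 lbmol/h; O₂ fed = 766 × 2.162 = 1656 lbmol/h.
N₂ fed = 1656 × 79/21 = 6230 lbmol/h.
Fuel reacted = 0.754 × 383 → ξ = 288.8 lbmol/h.
Outlet (n = n₀ + ν ξ):
  CH₄: 383 − 1(288.8) = 94.22
  O₂: 1656 − 2(288.8) = 1079
  N₂: 6230 (inert)
  CO₂: 0 + 1(288.8) = 288.8
  H₂O: 0 + 2(288.8) = 577.6

1080 lbmol/h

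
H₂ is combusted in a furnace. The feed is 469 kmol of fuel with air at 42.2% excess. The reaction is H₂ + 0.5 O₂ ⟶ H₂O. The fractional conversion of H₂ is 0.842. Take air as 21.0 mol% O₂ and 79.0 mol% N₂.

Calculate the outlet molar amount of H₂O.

Stoichiometric O₂ = 0.5 × 469 = 234.5 kmol; O₂ fed = 234.5 × 1.422 = 333.5 kmol.
N₂ fed = 333.5 × 79/21 = 1254 kmol.
Fuel reacted = 0.842 × 469 → ξ = 394.9 kmol.
Outlet (n = n₀ + ν ξ):
  H₂: 469 − 1(394.9) = 74.1
  O₂: 333.5 − 0.5(394.9) = 136
  N₂: 1254 (inert)
  H₂O: 0 + 1(394.9) = 394.9

395 kmol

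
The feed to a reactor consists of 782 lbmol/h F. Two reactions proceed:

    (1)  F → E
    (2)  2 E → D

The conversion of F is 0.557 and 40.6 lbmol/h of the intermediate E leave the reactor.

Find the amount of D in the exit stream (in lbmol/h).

Conversion of F: F consumed = 1ξ₁ = 0.557 × 782 → ξ₁ = 435.6 lbmol/h.
E balance: n_E = 0 + 1ξ₁ − 2ξ₂ = 40.6 → ξ₂ = (1·435.6 − 40.6)/2 = 197.5 lbmol/h.
Outlet amounts (n = n₀ + Σ ν·ξ):
  F: 782 − 1(435.6) = 346.4
  E: 0 + 1(435.6) − 2(197.5) = 40.6
  D: 0 + 1(197.5) = 197.5

197 lbmol/h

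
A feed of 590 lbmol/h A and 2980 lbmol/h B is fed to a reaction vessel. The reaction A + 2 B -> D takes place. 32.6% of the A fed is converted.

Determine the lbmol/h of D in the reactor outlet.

A reacted = 0.326 × 590 = 192.3 lbmol/h; ν_A = −1, so ξ = 192.3/1 = 192.3 lbmol/h.
Outlet amounts (n = n₀ + ν ξ):
  A: 590 − 1(192.3) = 397.7
  B: 2980 − 2(192.3) = 2595
  D: 0 + 1(192.3) = 192.3

192 lbmol/h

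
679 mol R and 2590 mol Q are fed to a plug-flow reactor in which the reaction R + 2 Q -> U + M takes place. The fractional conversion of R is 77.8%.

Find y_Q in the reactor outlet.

R reacted = 0.778 × 679 = 528.3 mol; ν_R = −1, so ξ = 528.3/1 = 528.3 mol.
Outlet amounts (n = n₀ + ν ξ):
  R: 679 − 1(528.3) = 150.7
  Q: 2590 − 2(528.3) = 1533
  U: 0 + 1(528.3) = 528.3
  M: 0 + 1(528.3) = 528.3
Total out = 2741 mol; y_Q = 1533 / 2741 = 0.5595.

0.56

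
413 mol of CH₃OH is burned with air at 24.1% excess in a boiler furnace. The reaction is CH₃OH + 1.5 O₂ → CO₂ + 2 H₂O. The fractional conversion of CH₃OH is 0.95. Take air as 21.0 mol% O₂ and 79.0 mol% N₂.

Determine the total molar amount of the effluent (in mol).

4270 mol

Stoichiometric O₂ = 1.5 × 413 = 619.5 mol; O₂ fed = 619.5 × 1.241 = 768.8 mol.
N₂ fed = 768.8 × 79/21 = 2892 mol.
Fuel reacted = 0.95 × 413 → ξ = 392.3 mol.
Outlet (n = n₀ + ν ξ):
  CH₃OH: 413 − 1(392.3) = 20.65
  O₂: 768.8 − 1.5(392.3) = 180.3
  N₂: 2892 (inert)
  CO₂: 0 + 1(392.3) = 392.3
  H₂O: 0 + 2(392.3) = 784.7
Total out = 20.65 + 180.3 + 2892 + 392.3 + 784.7 = 4270 mol.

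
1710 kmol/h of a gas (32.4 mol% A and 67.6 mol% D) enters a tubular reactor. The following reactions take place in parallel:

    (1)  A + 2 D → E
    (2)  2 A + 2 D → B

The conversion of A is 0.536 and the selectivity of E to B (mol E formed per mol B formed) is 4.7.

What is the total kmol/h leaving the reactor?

Conversion of A: A consumed = 0.536 × 554 = 297 kmol/h = 1ξ₁ + 2ξ₂.
Selectivity: 1ξ₁ / (1ξ₂) = 4.7 → ξ₁ = 4.7 ξ₂.
Substitute: (1·4.7 + 2) ξ₂ = 297 → ξ₂ = 44.32 kmol/h, ξ₁ = 208.3 kmol/h.
Outlet amounts (n = n₀ + Σ ν·ξ):
  A: 554 − 1(208.3) − 2(44.32) = 257.1
  D: 1156 − 2(208.3) − 2(44.32) = 650.7
  E: 0 + 1(208.3) = 208.3
  B: 0 + 1(44.32) = 44.32
Total out = 257.1 + 650.7 + 208.3 + 44.32 = 1160 kmol/h.

1160 kmol/h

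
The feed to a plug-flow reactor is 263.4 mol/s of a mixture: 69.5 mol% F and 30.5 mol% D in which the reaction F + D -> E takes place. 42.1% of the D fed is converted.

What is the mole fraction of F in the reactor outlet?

D reacted = 0.421 × 80.34 = 33.82 mol/s; ν_D = −1, so ξ = 33.82/1 = 33.82 mol/s.
Outlet amounts (n = n₀ + ν ξ):
  F: 183.1 − 1(33.82) = 149.2
  D: 80.34 − 1(33.82) = 46.52
  E: 0 + 1(33.82) = 33.82
Total out = 229.6 mol/s; y_F = 149.2 / 229.6 = 0.6501.

0.65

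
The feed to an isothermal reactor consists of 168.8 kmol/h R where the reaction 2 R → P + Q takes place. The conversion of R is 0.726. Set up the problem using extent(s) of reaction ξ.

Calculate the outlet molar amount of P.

R reacted = 0.726 × 168.8 = 122.5 kmol/h; ν_R = −2, so ξ = 122.5/2 = 61.27 kmol/h.
Outlet amounts (n = n₀ + ν ξ):
  R: 168.8 − 2(61.27) = 46.25
  P: 0 + 1(61.27) = 61.27
  Q: 0 + 1(61.27) = 61.27

61.3 kmol/h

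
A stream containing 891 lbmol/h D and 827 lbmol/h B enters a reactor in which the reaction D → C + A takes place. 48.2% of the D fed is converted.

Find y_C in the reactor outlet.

D reacted = 0.482 × 891 = 429.5 lbmol/h; ν_D = −1, so ξ = 429.5/1 = 429.5 lbmol/h.
Outlet amounts (n = n₀ + ν ξ):
  D: 891 − 1(429.5) = 461.5
  C: 0 + 1(429.5) = 429.5
  A: 0 + 1(429.5) = 429.5
  B: 827 (inert)
Total out = 2147 lbmol/h; y_C = 429.5 / 2147 = 0.2.

0.2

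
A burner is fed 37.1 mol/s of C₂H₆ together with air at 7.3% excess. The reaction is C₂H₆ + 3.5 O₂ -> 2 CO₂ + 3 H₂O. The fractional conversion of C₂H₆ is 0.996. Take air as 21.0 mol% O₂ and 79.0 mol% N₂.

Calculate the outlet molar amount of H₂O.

Stoichiometric O₂ = 3.5 × 37.1 = 129.8 mol/s; O₂ fed = 129.8 × 1.073 = 139.3 mol/s.
N₂ fed = 139.3 × 79/21 = 524.1 mol/s.
Fuel reacted = 0.996 × 37.1 → ξ = 36.95 mol/s.
Outlet (n = n₀ + ν ξ):
  C₂H₆: 37.1 − 1(36.95) = 0.1484
  O₂: 139.3 − 3.5(36.95) = 9.998
  N₂: 524.1 (inert)
  CO₂: 0 + 2(36.95) = 73.9
  H₂O: 0 + 3(36.95) = 110.9

111 mol/s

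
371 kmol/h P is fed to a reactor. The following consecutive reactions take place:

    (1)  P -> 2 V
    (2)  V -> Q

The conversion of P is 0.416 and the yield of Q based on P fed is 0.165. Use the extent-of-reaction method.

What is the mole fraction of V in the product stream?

Conversion of P: P consumed = 1ξ₁ = 0.416 × 371 → ξ₁ = 154.3 kmol/h.
Yield of Q: 1ξ₂ / 371 = 0.165 → ξ₂ = 61.22 kmol/h.
Outlet amounts (n = n₀ + Σ ν·ξ):
  P: 371 − 1(154.3) = 216.7
  V: 0 + 2(154.3) − 1(61.22) = 247.5
  Q: 0 + 1(61.22) = 61.22
Total out = 525.3 kmol/h; y_V = 247.5 / 525.3 = 0.471.

0.471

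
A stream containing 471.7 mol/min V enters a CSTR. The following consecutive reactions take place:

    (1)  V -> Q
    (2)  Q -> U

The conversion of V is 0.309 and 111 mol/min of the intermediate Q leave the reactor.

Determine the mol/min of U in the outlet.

34.8 mol/min

Conversion of V: V consumed = 1ξ₁ = 0.309 × 471.7 → ξ₁ = 145.8 mol/min.
Q balance: n_Q = 0 + 1ξ₁ − 1ξ₂ = 111 → ξ₂ = (1·145.8 − 111)/1 = 34.76 mol/min.
Outlet amounts (n = n₀ + Σ ν·ξ):
  V: 471.7 − 1(145.8) = 325.9
  Q: 0 + 1(145.8) − 1(34.76) = 111
  U: 0 + 1(34.76) = 34.76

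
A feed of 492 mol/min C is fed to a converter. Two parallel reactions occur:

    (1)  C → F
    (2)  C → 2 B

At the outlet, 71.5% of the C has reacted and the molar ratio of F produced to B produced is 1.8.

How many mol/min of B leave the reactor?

153 mol/min

Conversion of C: C consumed = 0.715 × 492 = 351.8 mol/min = 1ξ₁ + 1ξ₂.
Selectivity: 1ξ₁ / (2ξ₂) = 1.8 → ξ₁ = 3.6 ξ₂.
Substitute: (1·3.6 + 1) ξ₂ = 351.8 → ξ₂ = 76.47 mol/min, ξ₁ = 275.3 mol/min.
Outlet amounts (n = n₀ + Σ ν·ξ):
  C: 492 − 1(275.3) − 1(76.47) = 140.2
  F: 0 + 1(275.3) = 275.3
  B: 0 + 2(76.47) = 152.9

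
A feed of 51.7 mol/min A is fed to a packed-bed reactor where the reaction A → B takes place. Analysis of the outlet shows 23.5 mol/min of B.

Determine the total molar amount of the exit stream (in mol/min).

51.7 mol/min

For B: n = n₀ + 1ξ → 23.5 = 0 + 1ξ, giving ξ = 23.5 mol/min.
Outlet amounts (n = n₀ + ν ξ):
  A: 51.7 − 1(23.5) = 28.2
  B: 0 + 1(23.5) = 23.5
Total out = 28.2 + 23.5 = 51.7 mol/min.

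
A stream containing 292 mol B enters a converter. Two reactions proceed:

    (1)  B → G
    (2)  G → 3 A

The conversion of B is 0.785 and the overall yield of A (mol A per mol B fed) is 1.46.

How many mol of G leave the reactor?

87.1 mol

Conversion of B: B consumed = 1ξ₁ = 0.785 × 292 → ξ₁ = 229.2 mol.
Yield of A: 3ξ₂ / 292 = 1.46 → ξ₂ = 142.1 mol.
Outlet amounts (n = n₀ + Σ ν·ξ):
  B: 292 − 1(229.2) = 62.78
  G: 0 + 1(229.2) − 1(142.1) = 87.11
  A: 0 + 3(142.1) = 426.3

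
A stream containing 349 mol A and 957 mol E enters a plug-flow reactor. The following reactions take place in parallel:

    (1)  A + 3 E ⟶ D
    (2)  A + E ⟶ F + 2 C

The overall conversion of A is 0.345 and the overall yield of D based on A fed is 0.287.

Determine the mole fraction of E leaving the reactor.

0.62

Yield of D: 1ξ₁ / 349 = 0.287 → ξ₁ = 100.2 mol.
Conversion of A: 1ξ₁ + 1ξ₂ = 0.345 × 349 = 120.4 → ξ₂ = 20.24 mol.
Outlet amounts (n = n₀ + Σ ν·ξ):
  A: 349 − 1(100.2) − 1(20.24) = 228.6
  E: 957 − 3(100.2) − 1(20.24) = 636.3
  D: 0 + 1(100.2) = 100.2
  F: 0 + 1(20.24) = 20.24
  C: 0 + 2(20.24) = 40.48
Total out = 1026 mol; y_E = 636.3 / 1026 = 0.6203.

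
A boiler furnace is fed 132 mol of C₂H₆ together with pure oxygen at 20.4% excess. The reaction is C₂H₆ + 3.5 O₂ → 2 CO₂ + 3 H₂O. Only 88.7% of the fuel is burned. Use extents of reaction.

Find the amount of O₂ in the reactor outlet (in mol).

Stoichiometric O₂ = 3.5 × 132 = 462 mol; O₂ fed = 462 × 1.204 = 556.2 mol.
Fuel reacted = 0.887 × 132 → ξ = 117.1 mol.
Outlet (n = n₀ + ν ξ):
  C₂H₆: 132 − 1(117.1) = 14.92
  O₂: 556.2 − 3.5(117.1) = 146.5
  CO₂: 0 + 2(117.1) = 234.2
  H₂O: 0 + 3(117.1) = 351.3

146 mol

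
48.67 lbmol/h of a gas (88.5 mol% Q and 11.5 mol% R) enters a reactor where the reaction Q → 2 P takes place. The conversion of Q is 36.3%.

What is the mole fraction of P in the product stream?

0.486

Q reacted = 0.363 × 43.07 = 15.64 lbmol/h; ν_Q = −1, so ξ = 15.64/1 = 15.64 lbmol/h.
Outlet amounts (n = n₀ + ν ξ):
  Q: 43.07 − 1(15.64) = 27.44
  P: 0 + 2(15.64) = 31.27
  R: 5.597 (inert)
Total out = 64.31 lbmol/h; y_P = 31.27 / 64.31 = 0.4863.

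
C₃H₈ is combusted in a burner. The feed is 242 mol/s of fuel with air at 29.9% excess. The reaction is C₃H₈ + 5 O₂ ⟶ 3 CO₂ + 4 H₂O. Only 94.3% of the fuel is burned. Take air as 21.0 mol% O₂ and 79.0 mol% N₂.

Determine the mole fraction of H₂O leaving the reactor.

0.115

Stoichiometric O₂ = 5 × 242 = 1210 mol/s; O₂ fed = 1210 × 1.299 = 1572 mol/s.
N₂ fed = 1572 × 79/21 = 5913 mol/s.
Fuel reacted = 0.943 × 242 → ξ = 228.2 mol/s.
Outlet (n = n₀ + ν ξ):
  C₃H₈: 242 − 1(228.2) = 13.79
  O₂: 1572 − 5(228.2) = 430.8
  N₂: 5913 (inert)
  CO₂: 0 + 3(228.2) = 684.6
  H₂O: 0 + 4(228.2) = 912.8
Total out = 7955 mol/s; y_H₂O = 912.8 / 7955 = 0.1147.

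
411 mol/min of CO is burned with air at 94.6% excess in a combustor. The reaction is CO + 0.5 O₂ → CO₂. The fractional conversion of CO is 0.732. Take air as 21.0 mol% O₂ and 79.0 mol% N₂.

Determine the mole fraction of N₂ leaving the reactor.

0.695

Stoichiometric O₂ = 0.5 × 411 = 205.5 mol/min; O₂ fed = 205.5 × 1.946 = 399.9 mol/min.
N₂ fed = 399.9 × 79/21 = 1504 mol/min.
Fuel reacted = 0.732 × 411 → ξ = 300.9 mol/min.
Outlet (n = n₀ + ν ξ):
  CO: 411 − 1(300.9) = 110.1
  O₂: 399.9 − 0.5(300.9) = 249.5
  N₂: 1504 (inert)
  CO₂: 0 + 1(300.9) = 300.9
Total out = 2165 mol/min; y_N₂ = 1504 / 2165 = 0.6949.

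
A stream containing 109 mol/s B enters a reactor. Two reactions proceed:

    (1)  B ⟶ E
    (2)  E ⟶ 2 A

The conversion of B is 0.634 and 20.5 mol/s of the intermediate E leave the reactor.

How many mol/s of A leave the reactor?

Conversion of B: B consumed = 1ξ₁ = 0.634 × 109 → ξ₁ = 69.11 mol/s.
E balance: n_E = 0 + 1ξ₁ − 1ξ₂ = 20.5 → ξ₂ = (1·69.11 − 20.5)/1 = 48.61 mol/s.
Outlet amounts (n = n₀ + Σ ν·ξ):
  B: 109 − 1(69.11) = 39.89
  E: 0 + 1(69.11) − 1(48.61) = 20.5
  A: 0 + 2(48.61) = 97.21

97.2 mol/s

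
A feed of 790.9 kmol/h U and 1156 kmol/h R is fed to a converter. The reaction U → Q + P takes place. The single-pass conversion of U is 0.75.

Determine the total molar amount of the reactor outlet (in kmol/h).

2540 kmol/h

U reacted = 0.75 × 790.9 = 593.2 kmol/h; ν_U = −1, so ξ = 593.2/1 = 593.2 kmol/h.
Outlet amounts (n = n₀ + ν ξ):
  U: 790.9 − 1(593.2) = 197.7
  Q: 0 + 1(593.2) = 593.2
  P: 0 + 1(593.2) = 593.2
  R: 1156 (inert)
Total out = 197.7 + 593.2 + 593.2 + 1156 = 2540 kmol/h.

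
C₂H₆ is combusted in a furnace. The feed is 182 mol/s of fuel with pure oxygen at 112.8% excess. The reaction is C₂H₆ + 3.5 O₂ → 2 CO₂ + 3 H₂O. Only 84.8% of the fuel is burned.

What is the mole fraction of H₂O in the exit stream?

Stoichiometric O₂ = 3.5 × 182 = 637 mol/s; O₂ fed = 637 × 2.128 = 1356 mol/s.
Fuel reacted = 0.848 × 182 → ξ = 154.3 mol/s.
Outlet (n = n₀ + ν ξ):
  C₂H₆: 182 − 1(154.3) = 27.66
  O₂: 1356 − 3.5(154.3) = 815.4
  CO₂: 0 + 2(154.3) = 308.7
  H₂O: 0 + 3(154.3) = 463
Total out = 1615 mol/s; y_H₂O = 463 / 1615 = 0.2867.

0.287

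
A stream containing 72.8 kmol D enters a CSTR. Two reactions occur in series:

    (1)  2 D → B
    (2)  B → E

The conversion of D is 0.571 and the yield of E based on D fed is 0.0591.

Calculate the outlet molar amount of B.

16.5 kmol

Conversion of D: D consumed = 2ξ₁ = 0.571 × 72.8 → ξ₁ = 20.78 kmol.
Yield of E: 1ξ₂ / 72.8 = 0.0591 → ξ₂ = 4.302 kmol.
Outlet amounts (n = n₀ + Σ ν·ξ):
  D: 72.8 − 2(20.78) = 31.23
  B: 0 + 1(20.78) − 1(4.302) = 16.48
  E: 0 + 1(4.302) = 4.302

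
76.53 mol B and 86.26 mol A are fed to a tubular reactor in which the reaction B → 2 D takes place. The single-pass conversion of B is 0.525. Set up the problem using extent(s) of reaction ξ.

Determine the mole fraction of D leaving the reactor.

0.396

B reacted = 0.525 × 76.53 = 40.18 mol; ν_B = −1, so ξ = 40.18/1 = 40.18 mol.
Outlet amounts (n = n₀ + ν ξ):
  B: 76.53 − 1(40.18) = 36.35
  D: 0 + 2(40.18) = 80.36
  A: 86.26 (inert)
Total out = 203 mol; y_D = 80.36 / 203 = 0.3959.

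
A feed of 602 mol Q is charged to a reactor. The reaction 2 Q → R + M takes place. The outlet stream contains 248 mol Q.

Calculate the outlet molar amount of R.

For Q: n = n₀ − 2ξ → 248 = 602 − 2ξ, giving ξ = 177 mol.
Outlet amounts (n = n₀ + ν ξ):
  Q: 602 − 2(177) = 248
  R: 0 + 1(177) = 177
  M: 0 + 1(177) = 177

177 mol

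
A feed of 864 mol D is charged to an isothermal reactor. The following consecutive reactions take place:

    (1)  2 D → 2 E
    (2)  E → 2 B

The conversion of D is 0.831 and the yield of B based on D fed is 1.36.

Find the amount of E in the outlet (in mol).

Conversion of D: D consumed = 2ξ₁ = 0.831 × 864 → ξ₁ = 359 mol.
Yield of B: 2ξ₂ / 864 = 1.36 → ξ₂ = 587.5 mol.
Outlet amounts (n = n₀ + Σ ν·ξ):
  D: 864 − 2(359) = 146
  E: 0 + 2(359) − 1(587.5) = 130.5
  B: 0 + 2(587.5) = 1175

130 mol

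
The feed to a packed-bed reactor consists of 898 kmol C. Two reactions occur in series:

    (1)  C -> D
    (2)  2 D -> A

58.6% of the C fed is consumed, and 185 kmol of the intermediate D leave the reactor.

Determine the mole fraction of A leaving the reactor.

Conversion of C: C consumed = 1ξ₁ = 0.586 × 898 → ξ₁ = 526.2 kmol.
D balance: n_D = 0 + 1ξ₁ − 2ξ₂ = 185 → ξ₂ = (1·526.2 − 185)/2 = 170.6 kmol.
Outlet amounts (n = n₀ + Σ ν·ξ):
  C: 898 − 1(526.2) = 371.8
  D: 0 + 1(526.2) − 2(170.6) = 185
  A: 0 + 1(170.6) = 170.6
Total out = 727.4 kmol; y_A = 170.6 / 727.4 = 0.2346.

0.235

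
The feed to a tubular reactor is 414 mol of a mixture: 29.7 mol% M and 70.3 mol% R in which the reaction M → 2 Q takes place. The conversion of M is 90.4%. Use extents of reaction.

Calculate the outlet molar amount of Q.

222 mol

M reacted = 0.904 × 123 = 111.2 mol; ν_M = −1, so ξ = 111.2/1 = 111.2 mol.
Outlet amounts (n = n₀ + ν ξ):
  M: 123 − 1(111.2) = 11.8
  Q: 0 + 2(111.2) = 222.3
  R: 291 (inert)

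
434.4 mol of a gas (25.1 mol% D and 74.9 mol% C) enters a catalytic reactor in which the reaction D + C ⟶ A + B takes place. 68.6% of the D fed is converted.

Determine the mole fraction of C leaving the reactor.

D reacted = 0.686 × 109 = 74.8 mol; ν_D = −1, so ξ = 74.8/1 = 74.8 mol.
Outlet amounts (n = n₀ + ν ξ):
  D: 109 − 1(74.8) = 34.24
  C: 325.4 − 1(74.8) = 250.6
  A: 0 + 1(74.8) = 74.8
  B: 0 + 1(74.8) = 74.8
Total out = 434.4 mol; y_C = 250.6 / 434.4 = 0.5768.

0.577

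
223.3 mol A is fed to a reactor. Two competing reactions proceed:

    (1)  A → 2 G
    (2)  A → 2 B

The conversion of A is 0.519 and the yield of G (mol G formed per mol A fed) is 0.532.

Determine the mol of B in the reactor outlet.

Yield of G: 2ξ₁ / 223.3 = 0.532 → ξ₁ = 59.4 mol.
Conversion of A: 1ξ₁ + 1ξ₂ = 0.519 × 223.3 = 115.9 → ξ₂ = 56.49 mol.
Outlet amounts (n = n₀ + Σ ν·ξ):
  A: 223.3 − 1(59.4) − 1(56.49) = 107.4
  G: 0 + 2(59.4) = 118.8
  B: 0 + 2(56.49) = 113

113 mol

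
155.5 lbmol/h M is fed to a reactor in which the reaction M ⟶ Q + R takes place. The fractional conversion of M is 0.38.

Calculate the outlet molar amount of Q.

59.1 lbmol/h

M reacted = 0.38 × 155.5 = 59.09 lbmol/h; ν_M = −1, so ξ = 59.09/1 = 59.09 lbmol/h.
Outlet amounts (n = n₀ + ν ξ):
  M: 155.5 − 1(59.09) = 96.41
  Q: 0 + 1(59.09) = 59.09
  R: 0 + 1(59.09) = 59.09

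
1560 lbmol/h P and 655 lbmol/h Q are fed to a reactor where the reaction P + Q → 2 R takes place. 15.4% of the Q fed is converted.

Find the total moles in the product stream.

Q reacted = 0.154 × 655 = 100.9 lbmol/h; ν_Q = −1, so ξ = 100.9/1 = 100.9 lbmol/h.
Outlet amounts (n = n₀ + ν ξ):
  P: 1560 − 1(100.9) = 1459
  Q: 655 − 1(100.9) = 554.1
  R: 0 + 2(100.9) = 201.7
Total out = 1459 + 554.1 + 201.7 = 2215 lbmol/h.

2220 lbmol/h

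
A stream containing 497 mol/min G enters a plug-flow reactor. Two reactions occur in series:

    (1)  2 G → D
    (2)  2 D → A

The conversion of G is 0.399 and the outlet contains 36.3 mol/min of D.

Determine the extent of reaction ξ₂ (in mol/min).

Conversion of G: G consumed = 2ξ₁ = 0.399 × 497 → ξ₁ = 99.15 mol/min.
D balance: n_D = 0 + 1ξ₁ − 2ξ₂ = 36.3 → ξ₂ = (1·99.15 − 36.3)/2 = 31.43 mol/min.
Outlet amounts (n = n₀ + Σ ν·ξ):
  G: 497 − 2(99.15) = 298.7
  D: 0 + 1(99.15) − 2(31.43) = 36.3
  A: 0 + 1(31.43) = 31.43

ξ₂ = 31.4 mol/min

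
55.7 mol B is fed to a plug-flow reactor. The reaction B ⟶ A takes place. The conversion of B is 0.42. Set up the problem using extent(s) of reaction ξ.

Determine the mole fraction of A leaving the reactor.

B reacted = 0.42 × 55.7 = 23.39 mol; ν_B = −1, so ξ = 23.39/1 = 23.39 mol.
Outlet amounts (n = n₀ + ν ξ):
  B: 55.7 − 1(23.39) = 32.31
  A: 0 + 1(23.39) = 23.39
Total out = 55.7 mol; y_A = 23.39 / 55.7 = 0.42.

0.42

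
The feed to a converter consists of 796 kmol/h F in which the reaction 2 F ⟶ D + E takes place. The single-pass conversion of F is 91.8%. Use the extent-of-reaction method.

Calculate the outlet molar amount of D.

F reacted = 0.918 × 796 = 730.7 kmol/h; ν_F = −2, so ξ = 730.7/2 = 365.4 kmol/h.
Outlet amounts (n = n₀ + ν ξ):
  F: 796 − 2(365.4) = 65.27
  D: 0 + 1(365.4) = 365.4
  E: 0 + 1(365.4) = 365.4

365 kmol/h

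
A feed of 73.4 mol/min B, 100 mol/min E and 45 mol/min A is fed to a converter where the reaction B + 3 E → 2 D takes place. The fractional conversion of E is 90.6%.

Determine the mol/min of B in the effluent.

E reacted = 0.906 × 100 = 90.6 mol/min; ν_E = −3, so ξ = 90.6/3 = 30.2 mol/min.
Outlet amounts (n = n₀ + ν ξ):
  B: 73.4 − 1(30.2) = 43.2
  E: 100 − 3(30.2) = 9.4
  D: 0 + 2(30.2) = 60.4
  A: 45 (inert)

43.2 mol/min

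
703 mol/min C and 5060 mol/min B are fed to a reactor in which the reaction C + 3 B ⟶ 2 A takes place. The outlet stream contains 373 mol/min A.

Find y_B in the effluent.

0.835

For A: n = n₀ + 2ξ → 373 = 0 + 2ξ, giving ξ = 186.5 mol/min.
Outlet amounts (n = n₀ + ν ξ):
  C: 703 − 1(186.5) = 516.5
  B: 5060 − 3(186.5) = 4500
  A: 0 + 2(186.5) = 373
Total out = 5390 mol/min; y_B = 4500 / 5390 = 0.835.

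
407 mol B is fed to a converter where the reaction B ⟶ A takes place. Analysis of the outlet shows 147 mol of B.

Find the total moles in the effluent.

407 mol

For B: n = n₀ − 1ξ → 147 = 407 − 1ξ, giving ξ = 260 mol.
Outlet amounts (n = n₀ + ν ξ):
  B: 407 − 1(260) = 147
  A: 0 + 1(260) = 260
Total out = 147 + 260 = 407 mol.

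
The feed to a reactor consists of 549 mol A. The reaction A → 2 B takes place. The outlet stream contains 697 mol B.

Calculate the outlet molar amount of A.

200 mol

For B: n = n₀ + 2ξ → 697 = 0 + 2ξ, giving ξ = 348.5 mol.
Outlet amounts (n = n₀ + ν ξ):
  A: 549 − 1(348.5) = 200.5
  B: 0 + 2(348.5) = 697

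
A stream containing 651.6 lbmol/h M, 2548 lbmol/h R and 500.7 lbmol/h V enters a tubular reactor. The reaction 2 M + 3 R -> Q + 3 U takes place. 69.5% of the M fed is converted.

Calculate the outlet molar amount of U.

679 lbmol/h

M reacted = 0.695 × 651.6 = 452.9 lbmol/h; ν_M = −2, so ξ = 452.9/2 = 226.4 lbmol/h.
Outlet amounts (n = n₀ + ν ξ):
  M: 651.6 − 2(226.4) = 198.7
  R: 2548 − 3(226.4) = 1869
  Q: 0 + 1(226.4) = 226.4
  U: 0 + 3(226.4) = 679.3
  V: 500.7 (inert)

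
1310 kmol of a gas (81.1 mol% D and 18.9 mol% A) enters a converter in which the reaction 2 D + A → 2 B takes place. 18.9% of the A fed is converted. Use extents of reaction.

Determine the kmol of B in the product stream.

A reacted = 0.189 × 247.6 = 46.79 kmol; ν_A = −1, so ξ = 46.79/1 = 46.79 kmol.
Outlet amounts (n = n₀ + ν ξ):
  D: 1062 − 2(46.79) = 968.8
  A: 247.6 − 1(46.79) = 200.8
  B: 0 + 2(46.79) = 93.59

93.6 kmol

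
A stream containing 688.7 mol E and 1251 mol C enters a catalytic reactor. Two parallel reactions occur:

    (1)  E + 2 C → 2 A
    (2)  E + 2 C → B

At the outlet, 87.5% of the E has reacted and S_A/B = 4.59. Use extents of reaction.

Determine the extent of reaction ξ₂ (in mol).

Conversion of E: E consumed = 0.875 × 688.7 = 602.6 mol = 1ξ₁ + 1ξ₂.
Selectivity: 2ξ₁ / (1ξ₂) = 4.59 → ξ₁ = 2.295 ξ₂.
Substitute: (1·2.295 + 1) ξ₂ = 602.6 → ξ₂ = 182.9 mol, ξ₁ = 419.7 mol.
Outlet amounts (n = n₀ + Σ ν·ξ):
  E: 688.7 − 1(419.7) − 1(182.9) = 86.09
  C: 1251 − 2(419.7) − 2(182.9) = 45.77
  A: 0 + 2(419.7) = 839.5
  B: 0 + 1(182.9) = 182.9

ξ₂ = 183 mol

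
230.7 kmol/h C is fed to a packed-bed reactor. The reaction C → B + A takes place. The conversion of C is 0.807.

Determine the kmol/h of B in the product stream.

186 kmol/h

C reacted = 0.807 × 230.7 = 186.2 kmol/h; ν_C = −1, so ξ = 186.2/1 = 186.2 kmol/h.
Outlet amounts (n = n₀ + ν ξ):
  C: 230.7 − 1(186.2) = 44.53
  B: 0 + 1(186.2) = 186.2
  A: 0 + 1(186.2) = 186.2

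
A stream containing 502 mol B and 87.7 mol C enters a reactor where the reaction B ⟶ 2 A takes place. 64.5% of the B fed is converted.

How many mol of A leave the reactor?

B reacted = 0.645 × 502 = 323.8 mol; ν_B = −1, so ξ = 323.8/1 = 323.8 mol.
Outlet amounts (n = n₀ + ν ξ):
  B: 502 − 1(323.8) = 178.2
  A: 0 + 2(323.8) = 647.6
  C: 87.7 (inert)

648 mol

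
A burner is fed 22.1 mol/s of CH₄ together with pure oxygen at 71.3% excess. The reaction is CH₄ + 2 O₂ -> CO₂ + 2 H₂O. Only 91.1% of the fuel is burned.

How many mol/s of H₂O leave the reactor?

Stoichiometric O₂ = 2 × 22.1 = 44.2 mol/s; O₂ fed = 44.2 × 1.713 = 75.71 mol/s.
Fuel reacted = 0.911 × 22.1 → ξ = 20.13 mol/s.
Outlet (n = n₀ + ν ξ):
  CH₄: 22.1 − 1(20.13) = 1.967
  O₂: 75.71 − 2(20.13) = 35.45
  CO₂: 0 + 1(20.13) = 20.13
  H₂O: 0 + 2(20.13) = 40.27

40.3 mol/s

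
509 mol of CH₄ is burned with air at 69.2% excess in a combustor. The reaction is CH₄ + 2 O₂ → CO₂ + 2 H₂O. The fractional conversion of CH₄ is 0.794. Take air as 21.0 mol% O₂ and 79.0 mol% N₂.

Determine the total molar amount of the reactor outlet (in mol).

8710 mol

Stoichiometric O₂ = 2 × 509 = 1018 mol; O₂ fed = 1018 × 1.692 = 1722 mol.
N₂ fed = 1722 × 79/21 = 6480 mol.
Fuel reacted = 0.794 × 509 → ξ = 404.1 mol.
Outlet (n = n₀ + ν ξ):
  CH₄: 509 − 1(404.1) = 104.9
  O₂: 1722 − 2(404.1) = 914.2
  N₂: 6480 (inert)
  CO₂: 0 + 1(404.1) = 404.1
  H₂O: 0 + 2(404.1) = 808.3
Total out = 104.9 + 914.2 + 6480 + 404.1 + 808.3 = 8711 mol.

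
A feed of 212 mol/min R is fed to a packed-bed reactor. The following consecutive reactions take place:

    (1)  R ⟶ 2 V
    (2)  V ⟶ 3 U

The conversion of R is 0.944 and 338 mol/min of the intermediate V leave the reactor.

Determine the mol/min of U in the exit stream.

187 mol/min

Conversion of R: R consumed = 1ξ₁ = 0.944 × 212 → ξ₁ = 200.1 mol/min.
V balance: n_V = 0 + 2ξ₁ − 1ξ₂ = 338 → ξ₂ = (2·200.1 − 338)/1 = 62.26 mol/min.
Outlet amounts (n = n₀ + Σ ν·ξ):
  R: 212 − 1(200.1) = 11.87
  V: 0 + 2(200.1) − 1(62.26) = 338
  U: 0 + 3(62.26) = 186.8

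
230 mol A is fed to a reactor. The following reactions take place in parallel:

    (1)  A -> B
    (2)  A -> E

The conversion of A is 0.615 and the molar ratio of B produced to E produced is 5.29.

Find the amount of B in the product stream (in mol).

119 mol

Conversion of A: A consumed = 0.615 × 230 = 141.4 mol = 1ξ₁ + 1ξ₂.
Selectivity: 1ξ₁ / (1ξ₂) = 5.29 → ξ₁ = 5.29 ξ₂.
Substitute: (1·5.29 + 1) ξ₂ = 141.4 → ξ₂ = 22.49 mol, ξ₁ = 119 mol.
Outlet amounts (n = n₀ + Σ ν·ξ):
  A: 230 − 1(119) − 1(22.49) = 88.55
  B: 0 + 1(119) = 119
  E: 0 + 1(22.49) = 22.49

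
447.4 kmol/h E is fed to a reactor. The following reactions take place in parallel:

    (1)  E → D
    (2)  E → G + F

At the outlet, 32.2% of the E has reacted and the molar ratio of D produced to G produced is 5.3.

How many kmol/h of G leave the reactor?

22.9 kmol/h

Conversion of E: E consumed = 0.322 × 447.4 = 144.1 kmol/h = 1ξ₁ + 1ξ₂.
Selectivity: 1ξ₁ / (1ξ₂) = 5.3 → ξ₁ = 5.3 ξ₂.
Substitute: (1·5.3 + 1) ξ₂ = 144.1 → ξ₂ = 22.87 kmol/h, ξ₁ = 121.2 kmol/h.
Outlet amounts (n = n₀ + Σ ν·ξ):
  E: 447.4 − 1(121.2) − 1(22.87) = 303.3
  D: 0 + 1(121.2) = 121.2
  G: 0 + 1(22.87) = 22.87
  F: 0 + 1(22.87) = 22.87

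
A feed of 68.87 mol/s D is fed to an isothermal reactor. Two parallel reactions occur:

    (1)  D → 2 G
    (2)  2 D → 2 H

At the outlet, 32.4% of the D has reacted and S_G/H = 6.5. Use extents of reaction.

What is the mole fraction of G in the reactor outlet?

0.397

Conversion of D: D consumed = 0.324 × 68.87 = 22.31 mol/s = 1ξ₁ + 2ξ₂.
Selectivity: 2ξ₁ / (2ξ₂) = 6.5 → ξ₁ = 6.5 ξ₂.
Substitute: (1·6.5 + 2) ξ₂ = 22.31 → ξ₂ = 2.625 mol/s, ξ₁ = 17.06 mol/s.
Outlet amounts (n = n₀ + Σ ν·ξ):
  D: 68.87 − 1(17.06) − 2(2.625) = 46.56
  G: 0 + 2(17.06) = 34.13
  H: 0 + 2(2.625) = 5.25
Total out = 85.93 mol/s; y_G = 34.13 / 85.93 = 0.3971.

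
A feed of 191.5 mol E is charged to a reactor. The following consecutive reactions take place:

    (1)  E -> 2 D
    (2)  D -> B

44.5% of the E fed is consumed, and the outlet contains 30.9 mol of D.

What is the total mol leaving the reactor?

Conversion of E: E consumed = 1ξ₁ = 0.445 × 191.5 → ξ₁ = 85.22 mol.
D balance: n_D = 0 + 2ξ₁ − 1ξ₂ = 30.9 → ξ₂ = (2·85.22 − 30.9)/1 = 139.5 mol.
Outlet amounts (n = n₀ + Σ ν·ξ):
  E: 191.5 − 1(85.22) = 106.3
  D: 0 + 2(85.22) − 1(139.5) = 30.9
  B: 0 + 1(139.5) = 139.5
Total out = 106.3 + 30.9 + 139.5 = 276.7 mol.

277 mol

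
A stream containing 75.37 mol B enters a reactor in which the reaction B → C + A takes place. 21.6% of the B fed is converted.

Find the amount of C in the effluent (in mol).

16.3 mol

B reacted = 0.216 × 75.37 = 16.28 mol; ν_B = −1, so ξ = 16.28/1 = 16.28 mol.
Outlet amounts (n = n₀ + ν ξ):
  B: 75.37 − 1(16.28) = 59.09
  C: 0 + 1(16.28) = 16.28
  A: 0 + 1(16.28) = 16.28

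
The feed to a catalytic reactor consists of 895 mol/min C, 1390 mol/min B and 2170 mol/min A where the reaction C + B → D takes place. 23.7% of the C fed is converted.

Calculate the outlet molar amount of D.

212 mol/min

C reacted = 0.237 × 895 = 212.1 mol/min; ν_C = −1, so ξ = 212.1/1 = 212.1 mol/min.
Outlet amounts (n = n₀ + ν ξ):
  C: 895 − 1(212.1) = 682.9
  B: 1390 − 1(212.1) = 1178
  D: 0 + 1(212.1) = 212.1
  A: 2170 (inert)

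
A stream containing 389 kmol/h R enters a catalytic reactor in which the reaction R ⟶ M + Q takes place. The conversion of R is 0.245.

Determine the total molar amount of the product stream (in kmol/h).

R reacted = 0.245 × 389 = 95.3 kmol/h; ν_R = −1, so ξ = 95.3/1 = 95.3 kmol/h.
Outlet amounts (n = n₀ + ν ξ):
  R: 389 − 1(95.3) = 293.7
  M: 0 + 1(95.3) = 95.3
  Q: 0 + 1(95.3) = 95.3
Total out = 293.7 + 95.3 + 95.3 = 484.3 kmol/h.

484 kmol/h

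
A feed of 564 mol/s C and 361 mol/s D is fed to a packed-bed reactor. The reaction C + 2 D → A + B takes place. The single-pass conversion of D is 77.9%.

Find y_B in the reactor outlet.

D reacted = 0.779 × 361 = 281.2 mol/s; ν_D = −2, so ξ = 281.2/2 = 140.6 mol/s.
Outlet amounts (n = n₀ + ν ξ):
  C: 564 − 1(140.6) = 423.4
  D: 361 − 2(140.6) = 79.78
  A: 0 + 1(140.6) = 140.6
  B: 0 + 1(140.6) = 140.6
Total out = 784.4 mol/s; y_B = 140.6 / 784.4 = 0.1793.

0.179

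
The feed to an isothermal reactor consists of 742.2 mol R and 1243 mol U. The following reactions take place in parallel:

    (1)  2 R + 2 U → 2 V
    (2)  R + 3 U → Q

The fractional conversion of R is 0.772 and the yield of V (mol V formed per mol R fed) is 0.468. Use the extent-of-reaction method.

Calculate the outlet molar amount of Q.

Yield of V: 2ξ₁ / 742.2 = 0.468 → ξ₁ = 173.7 mol.
Conversion of R: 2ξ₁ + 1ξ₂ = 0.772 × 742.2 = 573 → ξ₂ = 225.6 mol.
Outlet amounts (n = n₀ + Σ ν·ξ):
  R: 742.2 − 2(173.7) − 1(225.6) = 169.2
  U: 1243 − 2(173.7) − 3(225.6) = 218.8
  V: 0 + 2(173.7) = 347.3
  Q: 0 + 1(225.6) = 225.6

226 mol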